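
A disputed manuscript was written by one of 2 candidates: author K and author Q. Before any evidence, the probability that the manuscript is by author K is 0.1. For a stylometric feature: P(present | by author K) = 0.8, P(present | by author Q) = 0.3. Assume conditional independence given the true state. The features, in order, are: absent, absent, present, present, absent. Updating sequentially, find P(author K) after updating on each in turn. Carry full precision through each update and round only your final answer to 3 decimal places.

After 'absent': P(author K) = 0.2·0.1000 / (0.2·0.1000 + 0.7·0.9000) ≈ 0.0308
After 'absent': P(author K) = 0.2·0.0308 / (0.2·0.0308 + 0.7·0.9692) ≈ 0.0090
After 'present': P(author K) = 0.8·0.0090 / (0.8·0.0090 + 0.3·0.9910) ≈ 0.0236
After 'present': P(author K) = 0.8·0.0236 / (0.8·0.0236 + 0.3·0.9764) ≈ 0.0606
After 'absent': P(author K) = 0.2·0.0606 / (0.2·0.0606 + 0.7·0.9394) ≈ 0.0181

0.018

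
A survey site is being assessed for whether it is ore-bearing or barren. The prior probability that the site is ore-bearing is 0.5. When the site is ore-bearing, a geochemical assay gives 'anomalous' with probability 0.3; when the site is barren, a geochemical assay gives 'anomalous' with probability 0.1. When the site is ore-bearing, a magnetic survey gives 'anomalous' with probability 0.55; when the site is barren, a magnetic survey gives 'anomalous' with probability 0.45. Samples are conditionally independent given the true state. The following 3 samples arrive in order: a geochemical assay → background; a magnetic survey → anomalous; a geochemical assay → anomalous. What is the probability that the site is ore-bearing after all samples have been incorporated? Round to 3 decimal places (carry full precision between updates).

0.740

After a geochemical assay='background': P(ore) = 0.7·0.5000 / (0.7·0.5000 + 0.9·0.5000) ≈ 0.4375
After a magnetic survey='anomalous': P(ore) = 0.55·0.4375 / (0.55·0.4375 + 0.45·0.5625) ≈ 0.4873
After a geochemical assay='anomalous': P(ore) = 0.3·0.4873 / (0.3·0.4873 + 0.1·0.5127) ≈ 0.7404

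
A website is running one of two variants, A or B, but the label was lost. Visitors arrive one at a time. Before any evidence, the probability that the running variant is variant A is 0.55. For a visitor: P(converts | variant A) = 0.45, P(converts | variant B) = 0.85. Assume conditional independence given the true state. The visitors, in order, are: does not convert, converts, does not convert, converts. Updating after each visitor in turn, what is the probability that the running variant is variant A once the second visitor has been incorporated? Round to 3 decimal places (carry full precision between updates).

Apply Bayes' rule sequentially, carrying P(A) forward.
After 'does not convert': P(A) = 0.55·0.5500 / (0.55·0.5500 + 0.15·0.4500) ≈ 0.8176
After 'converts': P(A) = 0.45·0.8176 / (0.45·0.8176 + 0.85·0.1824) ≈ 0.7035

0.703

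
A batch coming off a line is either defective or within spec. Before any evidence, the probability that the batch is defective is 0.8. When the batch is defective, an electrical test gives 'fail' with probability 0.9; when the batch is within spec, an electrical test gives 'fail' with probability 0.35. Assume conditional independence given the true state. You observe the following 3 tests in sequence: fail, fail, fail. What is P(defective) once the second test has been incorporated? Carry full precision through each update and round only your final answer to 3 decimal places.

Each posterior becomes the prior for the next update.
After 'fail': P(defective) = 0.9·0.8000 / (0.9·0.8000 + 0.35·0.2000) ≈ 0.9114
After 'fail': P(defective) = 0.9·0.9114 / (0.9·0.9114 + 0.35·0.0886) ≈ 0.9636

0.964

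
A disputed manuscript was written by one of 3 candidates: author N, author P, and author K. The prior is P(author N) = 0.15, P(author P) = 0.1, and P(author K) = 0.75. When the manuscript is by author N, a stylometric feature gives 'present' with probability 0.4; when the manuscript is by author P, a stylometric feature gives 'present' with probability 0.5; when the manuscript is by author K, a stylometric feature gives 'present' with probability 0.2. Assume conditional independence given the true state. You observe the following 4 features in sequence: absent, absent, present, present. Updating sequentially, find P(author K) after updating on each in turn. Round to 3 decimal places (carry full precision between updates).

0.563

After 'absent': normaliser = 0.6·0.1500 + 0.5·0.1000 + 0.8·0.7500; P(author N) ≈ 0.1216, P(author P) ≈ 0.0676, P(author K) ≈ 0.8108
After 'absent': normaliser = 0.6·0.1216 + 0.5·0.0676 + 0.8·0.8108; P(author N) ≈ 0.0966, P(author P) ≈ 0.0447, P(author K) ≈ 0.8587
After 'present': normaliser = 0.4·0.0966 + 0.5·0.0447 + 0.2·0.8587; P(author N) ≈ 0.1660, P(author P) ≈ 0.0961, P(author K) ≈ 0.7379
After 'present': normaliser = 0.4·0.1660 + 0.5·0.0961 + 0.2·0.7379; P(author N) ≈ 0.2534, P(author P) ≈ 0.1833, P(author K) ≈ 0.5632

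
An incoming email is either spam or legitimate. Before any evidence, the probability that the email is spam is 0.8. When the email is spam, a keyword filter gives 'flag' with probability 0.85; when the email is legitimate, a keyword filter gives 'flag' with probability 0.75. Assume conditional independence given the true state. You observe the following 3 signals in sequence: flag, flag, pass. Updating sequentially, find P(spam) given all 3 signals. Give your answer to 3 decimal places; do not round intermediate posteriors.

After 'flag': P(spam) = 0.85·0.8000 / (0.85·0.8000 + 0.75·0.2000) ≈ 0.8193
After 'flag': P(spam) = 0.85·0.8193 / (0.85·0.8193 + 0.75·0.1807) ≈ 0.8371
After 'pass': P(spam) = 0.15·0.8371 / (0.15·0.8371 + 0.25·0.1629) ≈ 0.7551

0.755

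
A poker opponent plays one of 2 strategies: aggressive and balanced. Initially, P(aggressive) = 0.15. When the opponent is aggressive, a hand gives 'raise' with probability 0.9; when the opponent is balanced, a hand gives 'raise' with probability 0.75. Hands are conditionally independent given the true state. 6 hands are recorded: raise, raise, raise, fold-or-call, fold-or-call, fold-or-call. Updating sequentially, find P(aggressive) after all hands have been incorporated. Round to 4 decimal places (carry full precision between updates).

0.0191

After 'raise': P(aggressive) = 0.9·0.1500 / (0.9·0.1500 + 0.75·0.8500) ≈ 0.1748
After 'raise': P(aggressive) = 0.9·0.1748 / (0.9·0.1748 + 0.75·0.8252) ≈ 0.2026
After 'raise': P(aggressive) = 0.9·0.2026 / (0.9·0.2026 + 0.75·0.7974) ≈ 0.2337
After 'fold-or-call': P(aggressive) = 0.1·0.2337 / (0.1·0.2337 + 0.25·0.7663) ≈ 0.1087
After 'fold-or-call': P(aggressive) = 0.1·0.1087 / (0.1·0.1087 + 0.25·0.8913) ≈ 0.0465
After 'fold-or-call': P(aggressive) = 0.1·0.0465 / (0.1·0.0465 + 0.25·0.9535) ≈ 0.0191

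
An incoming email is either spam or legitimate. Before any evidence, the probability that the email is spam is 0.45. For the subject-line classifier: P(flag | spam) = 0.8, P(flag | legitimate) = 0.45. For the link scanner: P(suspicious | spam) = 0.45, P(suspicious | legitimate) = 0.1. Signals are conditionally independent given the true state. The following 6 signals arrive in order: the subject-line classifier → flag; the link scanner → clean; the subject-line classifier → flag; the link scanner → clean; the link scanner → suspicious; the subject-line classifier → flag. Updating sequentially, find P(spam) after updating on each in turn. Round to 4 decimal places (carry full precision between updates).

After the subject-line classifier='flag': P(spam) = 0.8·0.4500 / (0.8·0.4500 + 0.45·0.5500) ≈ 0.5926
After the link scanner='clean': P(spam) = 0.55·0.5926 / (0.55·0.5926 + 0.9·0.4074) ≈ 0.4706
After the subject-line classifier='flag': P(spam) = 0.8·0.4706 / (0.8·0.4706 + 0.45·0.5294) ≈ 0.6124
After the link scanner='clean': P(spam) = 0.55·0.6124 / (0.55·0.6124 + 0.9·0.3876) ≈ 0.4913
After the link scanner='suspicious': P(spam) = 0.45·0.4913 / (0.45·0.4913 + 0.1·0.5087) ≈ 0.8129
After the subject-line classifier='flag': P(spam) = 0.8·0.8129 / (0.8·0.8129 + 0.45·0.1871) ≈ 0.8854

0.8854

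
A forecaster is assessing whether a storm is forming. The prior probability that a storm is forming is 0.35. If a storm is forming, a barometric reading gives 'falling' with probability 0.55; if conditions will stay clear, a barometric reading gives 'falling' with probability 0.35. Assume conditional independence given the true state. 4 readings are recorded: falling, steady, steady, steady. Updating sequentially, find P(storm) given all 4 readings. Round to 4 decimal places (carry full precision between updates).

After 'falling': P(storm) = 0.55·0.3500 / (0.55·0.3500 + 0.35·0.6500) ≈ 0.4583
After 'steady': P(storm) = 0.45·0.4583 / (0.45·0.4583 + 0.65·0.5417) ≈ 0.3694
After 'steady': P(storm) = 0.45·0.3694 / (0.45·0.3694 + 0.65·0.6306) ≈ 0.2885
After 'steady': P(storm) = 0.45·0.2885 / (0.45·0.2885 + 0.65·0.7115) ≈ 0.2192

0.2192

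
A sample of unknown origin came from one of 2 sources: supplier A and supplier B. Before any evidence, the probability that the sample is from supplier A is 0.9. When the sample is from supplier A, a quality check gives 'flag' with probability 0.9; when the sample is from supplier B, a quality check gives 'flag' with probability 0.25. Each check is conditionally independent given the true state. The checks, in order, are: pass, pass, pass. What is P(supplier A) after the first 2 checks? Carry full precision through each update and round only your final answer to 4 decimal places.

0.1379

Apply Bayes' rule sequentially, carrying P(supplier A) forward.
After 'pass': P(supplier A) = 0.1·0.9000 / (0.1·0.9000 + 0.75·0.1000) ≈ 0.5455
After 'pass': P(supplier A) = 0.1·0.5455 / (0.1·0.5455 + 0.75·0.4545) ≈ 0.1379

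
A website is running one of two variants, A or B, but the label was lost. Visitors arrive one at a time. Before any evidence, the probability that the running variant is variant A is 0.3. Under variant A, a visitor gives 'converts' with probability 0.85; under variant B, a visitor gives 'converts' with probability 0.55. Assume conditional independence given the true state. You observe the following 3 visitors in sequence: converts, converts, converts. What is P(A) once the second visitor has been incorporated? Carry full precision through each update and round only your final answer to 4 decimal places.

0.5058

Each posterior becomes the prior for the next update.
After 'converts': P(A) = 0.85·0.3000 / (0.85·0.3000 + 0.55·0.7000) ≈ 0.3984
After 'converts': P(A) = 0.85·0.3984 / (0.85·0.3984 + 0.55·0.6016) ≈ 0.5058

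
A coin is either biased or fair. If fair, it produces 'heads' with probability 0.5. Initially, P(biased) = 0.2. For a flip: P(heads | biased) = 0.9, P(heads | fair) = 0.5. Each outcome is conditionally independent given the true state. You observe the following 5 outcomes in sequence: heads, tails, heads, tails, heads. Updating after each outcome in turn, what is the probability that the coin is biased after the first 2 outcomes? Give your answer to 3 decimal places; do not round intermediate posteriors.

0.083

Each posterior becomes the prior for the next update.
After 'heads': P(biased) = 0.9·0.2000 / (0.9·0.2000 + 0.5·0.8000) ≈ 0.3103
After 'tails': P(biased) = 0.1·0.3103 / (0.1·0.3103 + 0.5·0.6897) ≈ 0.0826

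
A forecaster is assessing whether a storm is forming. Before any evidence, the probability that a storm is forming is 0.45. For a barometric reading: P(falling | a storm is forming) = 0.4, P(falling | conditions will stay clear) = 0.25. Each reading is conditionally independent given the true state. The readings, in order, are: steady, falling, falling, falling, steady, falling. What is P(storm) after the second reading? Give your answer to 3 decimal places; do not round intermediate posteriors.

0.512

After 'steady': P(storm) = 0.6·0.4500 / (0.6·0.4500 + 0.75·0.5500) ≈ 0.3956
After 'falling': P(storm) = 0.4·0.3956 / (0.4·0.3956 + 0.25·0.6044) ≈ 0.5115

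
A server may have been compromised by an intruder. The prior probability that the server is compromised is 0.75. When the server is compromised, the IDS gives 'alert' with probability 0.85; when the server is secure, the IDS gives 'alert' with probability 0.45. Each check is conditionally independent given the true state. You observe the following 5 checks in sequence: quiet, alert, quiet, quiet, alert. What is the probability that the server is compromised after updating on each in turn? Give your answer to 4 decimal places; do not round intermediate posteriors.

After 'quiet': P(compromised) = 0.15·0.7500 / (0.15·0.7500 + 0.55·0.2500) ≈ 0.4500
After 'alert': P(compromised) = 0.85·0.4500 / (0.85·0.4500 + 0.45·0.5500) ≈ 0.6071
After 'quiet': P(compromised) = 0.15·0.6071 / (0.15·0.6071 + 0.55·0.3929) ≈ 0.2965
After 'quiet': P(compromised) = 0.15·0.2965 / (0.15·0.2965 + 0.55·0.7035) ≈ 0.1031
After 'alert': P(compromised) = 0.85·0.1031 / (0.85·0.1031 + 0.45·0.8969) ≈ 0.1784

0.1784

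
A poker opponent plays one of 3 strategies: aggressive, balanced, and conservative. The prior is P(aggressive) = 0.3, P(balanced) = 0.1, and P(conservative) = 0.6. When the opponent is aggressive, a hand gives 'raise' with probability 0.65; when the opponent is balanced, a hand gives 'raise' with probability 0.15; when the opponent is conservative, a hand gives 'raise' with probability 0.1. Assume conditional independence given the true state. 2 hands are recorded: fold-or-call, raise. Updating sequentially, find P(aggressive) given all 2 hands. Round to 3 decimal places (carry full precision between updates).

After 'fold-or-call': normaliser = 0.35·0.3000 + 0.85·0.1000 + 0.9·0.6000; P(aggressive) ≈ 0.1438, P(balanced) ≈ 0.1164, P(conservative) ≈ 0.7397
After 'raise': normaliser = 0.65·0.1438 + 0.15·0.1164 + 0.1·0.7397; P(aggressive) ≈ 0.5056, P(balanced) ≈ 0.0944, P(conservative) ≈ 0.4000

0.506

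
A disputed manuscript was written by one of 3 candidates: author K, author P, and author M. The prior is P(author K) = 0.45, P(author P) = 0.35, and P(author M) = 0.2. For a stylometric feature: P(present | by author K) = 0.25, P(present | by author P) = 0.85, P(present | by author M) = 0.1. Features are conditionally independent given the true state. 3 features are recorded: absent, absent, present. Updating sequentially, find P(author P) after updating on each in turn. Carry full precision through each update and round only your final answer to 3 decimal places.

Apply Bayes' rule sequentially, carrying P(author P) forward.
After 'absent': normaliser = 0.75·0.4500 + 0.15·0.3500 + 0.9·0.2000; P(author K) ≈ 0.5921, P(author P) ≈ 0.0921, P(author M) ≈ 0.3158
After 'absent': normaliser = 0.75·0.5921 + 0.15·0.0921 + 0.9·0.3158; P(author K) ≈ 0.5984, P(author P) ≈ 0.0186, P(author M) ≈ 0.3830
After 'present': normaliser = 0.25·0.5984 + 0.85·0.0186 + 0.1·0.3830; P(author K) ≈ 0.7343, P(author P) ≈ 0.0777, P(author M) ≈ 0.1880

0.078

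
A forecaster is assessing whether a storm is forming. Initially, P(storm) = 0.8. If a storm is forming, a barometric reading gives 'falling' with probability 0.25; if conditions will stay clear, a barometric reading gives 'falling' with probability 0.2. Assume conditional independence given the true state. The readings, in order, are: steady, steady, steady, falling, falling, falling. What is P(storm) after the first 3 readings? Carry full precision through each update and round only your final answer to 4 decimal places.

Each posterior becomes the prior for the next update.
After 'steady': P(storm) = 0.75·0.8000 / (0.75·0.8000 + 0.8·0.2000) ≈ 0.7895
After 'steady': P(storm) = 0.75·0.7895 / (0.75·0.7895 + 0.8·0.2105) ≈ 0.7785
After 'steady': P(storm) = 0.75·0.7785 / (0.75·0.7785 + 0.8·0.2215) ≈ 0.7672

0.7672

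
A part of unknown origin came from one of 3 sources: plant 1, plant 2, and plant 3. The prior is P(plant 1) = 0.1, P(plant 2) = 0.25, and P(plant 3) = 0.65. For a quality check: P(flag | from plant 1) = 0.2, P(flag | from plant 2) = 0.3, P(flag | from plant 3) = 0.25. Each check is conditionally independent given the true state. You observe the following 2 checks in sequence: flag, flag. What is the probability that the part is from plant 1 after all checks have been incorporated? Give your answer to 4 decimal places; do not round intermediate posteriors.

0.0596

After 'flag': normaliser = 0.2·0.1000 + 0.3·0.2500 + 0.25·0.6500; P(plant 1) ≈ 0.0777, P(plant 2) ≈ 0.2913, P(plant 3) ≈ 0.6311
After 'flag': normaliser = 0.2·0.0777 + 0.3·0.2913 + 0.25·0.6311; P(plant 1) ≈ 0.0596, P(plant 2) ≈ 0.3352, P(plant 3) ≈ 0.6052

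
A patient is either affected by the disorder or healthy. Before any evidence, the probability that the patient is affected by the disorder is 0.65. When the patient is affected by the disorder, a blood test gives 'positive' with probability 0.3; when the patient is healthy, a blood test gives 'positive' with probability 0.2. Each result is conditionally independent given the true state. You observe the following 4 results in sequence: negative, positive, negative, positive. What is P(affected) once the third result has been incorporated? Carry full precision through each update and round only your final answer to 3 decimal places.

0.681

Apply Bayes' rule sequentially, carrying P(affected) forward.
After 'negative': P(affected) = 0.7·0.6500 / (0.7·0.6500 + 0.8·0.3500) ≈ 0.6190
After 'positive': P(affected) = 0.3·0.6190 / (0.3·0.6190 + 0.2·0.3810) ≈ 0.7091
After 'negative': P(affected) = 0.7·0.7091 / (0.7·0.7091 + 0.8·0.2909) ≈ 0.6808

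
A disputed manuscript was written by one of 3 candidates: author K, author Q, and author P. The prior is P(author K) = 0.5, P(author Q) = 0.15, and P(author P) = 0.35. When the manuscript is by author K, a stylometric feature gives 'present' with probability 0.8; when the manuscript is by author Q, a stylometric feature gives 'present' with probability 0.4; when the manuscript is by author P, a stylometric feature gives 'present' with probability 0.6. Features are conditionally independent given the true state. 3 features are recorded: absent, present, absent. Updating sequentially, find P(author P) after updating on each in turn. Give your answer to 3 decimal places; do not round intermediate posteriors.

After 'absent': normaliser = 0.2·0.5000 + 0.6·0.1500 + 0.4·0.3500; P(author K) ≈ 0.3030, P(author Q) ≈ 0.2727, P(author P) ≈ 0.4242
After 'present': normaliser = 0.8·0.3030 + 0.4·0.2727 + 0.6·0.4242; P(author K) ≈ 0.4000, P(author Q) ≈ 0.1800, P(author P) ≈ 0.4200
After 'absent': normaliser = 0.2·0.4000 + 0.6·0.1800 + 0.4·0.4200; P(author K) ≈ 0.2247, P(author Q) ≈ 0.3034, P(author P) ≈ 0.4719

0.472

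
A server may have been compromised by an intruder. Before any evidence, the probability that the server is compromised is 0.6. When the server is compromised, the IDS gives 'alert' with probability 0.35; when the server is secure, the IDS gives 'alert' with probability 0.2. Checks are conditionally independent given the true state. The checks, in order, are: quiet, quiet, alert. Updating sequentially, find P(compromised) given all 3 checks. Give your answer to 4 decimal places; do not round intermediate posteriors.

After 'quiet': P(compromised) = 0.65·0.6000 / (0.65·0.6000 + 0.8·0.4000) ≈ 0.5493
After 'quiet': P(compromised) = 0.65·0.5493 / (0.65·0.5493 + 0.8·0.4507) ≈ 0.4975
After 'alert': P(compromised) = 0.35·0.4975 / (0.35·0.4975 + 0.2·0.5025) ≈ 0.6341

0.6341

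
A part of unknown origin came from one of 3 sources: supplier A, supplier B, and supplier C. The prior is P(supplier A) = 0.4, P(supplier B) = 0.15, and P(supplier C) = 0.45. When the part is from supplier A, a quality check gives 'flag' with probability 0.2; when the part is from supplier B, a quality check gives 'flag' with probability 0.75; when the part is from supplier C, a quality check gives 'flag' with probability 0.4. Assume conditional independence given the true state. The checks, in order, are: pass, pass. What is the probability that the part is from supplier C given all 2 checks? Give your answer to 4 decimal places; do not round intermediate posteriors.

After 'pass': normaliser = 0.8·0.4000 + 0.25·0.1500 + 0.6·0.4500; P(supplier A) ≈ 0.5100, P(supplier B) ≈ 0.0598, P(supplier C) ≈ 0.4303
After 'pass': normaliser = 0.8·0.5100 + 0.25·0.0598 + 0.6·0.4303; P(supplier A) ≈ 0.5990, P(supplier B) ≈ 0.0219, P(supplier C) ≈ 0.3791

0.3791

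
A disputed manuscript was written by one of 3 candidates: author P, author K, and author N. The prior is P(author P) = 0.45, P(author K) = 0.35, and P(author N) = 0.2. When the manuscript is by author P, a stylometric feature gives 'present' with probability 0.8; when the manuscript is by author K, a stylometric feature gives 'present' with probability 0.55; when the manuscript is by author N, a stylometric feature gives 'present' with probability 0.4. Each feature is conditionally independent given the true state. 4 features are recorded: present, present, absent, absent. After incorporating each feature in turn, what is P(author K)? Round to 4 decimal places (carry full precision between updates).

0.4820

After 'present': normaliser = 0.8·0.4500 + 0.55·0.3500 + 0.4·0.2000; P(author P) ≈ 0.5692, P(author K) ≈ 0.3043, P(author N) ≈ 0.1265
After 'present': normaliser = 0.8·0.5692 + 0.55·0.3043 + 0.4·0.1265; P(author P) ≈ 0.6763, P(author K) ≈ 0.2486, P(author N) ≈ 0.0751
After 'absent': normaliser = 0.2·0.6763 + 0.45·0.2486 + 0.6·0.0751; P(author P) ≈ 0.4629, P(author K) ≈ 0.3829, P(author N) ≈ 0.1543
After 'absent': normaliser = 0.2·0.4629 + 0.45·0.3829 + 0.6·0.1543; P(author P) ≈ 0.2590, P(author K) ≈ 0.4820, P(author N) ≈ 0.2590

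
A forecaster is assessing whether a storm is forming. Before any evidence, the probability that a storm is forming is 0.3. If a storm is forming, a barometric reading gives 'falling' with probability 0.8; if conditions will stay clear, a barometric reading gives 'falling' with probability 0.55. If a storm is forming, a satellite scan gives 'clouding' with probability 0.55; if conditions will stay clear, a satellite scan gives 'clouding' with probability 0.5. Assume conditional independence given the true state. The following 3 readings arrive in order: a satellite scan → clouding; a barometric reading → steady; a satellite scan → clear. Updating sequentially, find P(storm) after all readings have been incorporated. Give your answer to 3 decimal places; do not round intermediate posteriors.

0.159

After a satellite scan='clouding': P(storm) = 0.55·0.3000 / (0.55·0.3000 + 0.5·0.7000) ≈ 0.3204
After a barometric reading='steady': P(storm) = 0.2·0.3204 / (0.2·0.3204 + 0.45·0.6796) ≈ 0.1732
After a satellite scan='clear': P(storm) = 0.45·0.1732 / (0.45·0.1732 + 0.5·0.8268) ≈ 0.1587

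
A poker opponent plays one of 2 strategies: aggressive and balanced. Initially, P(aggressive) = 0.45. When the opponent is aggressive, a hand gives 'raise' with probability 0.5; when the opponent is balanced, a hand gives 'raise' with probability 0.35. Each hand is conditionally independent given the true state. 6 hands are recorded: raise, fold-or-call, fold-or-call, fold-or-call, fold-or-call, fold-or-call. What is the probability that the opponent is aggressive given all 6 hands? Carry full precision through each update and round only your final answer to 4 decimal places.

After 'raise': P(aggressive) = 0.5·0.4500 / (0.5·0.4500 + 0.35·0.5500) ≈ 0.5389
After 'fold-or-call': P(aggressive) = 0.5·0.5389 / (0.5·0.5389 + 0.65·0.4611) ≈ 0.4734
After 'fold-or-call': P(aggressive) = 0.5·0.4734 / (0.5·0.4734 + 0.65·0.5266) ≈ 0.4088
After 'fold-or-call': P(aggressive) = 0.5·0.4088 / (0.5·0.4088 + 0.65·0.5912) ≈ 0.3473
After 'fold-or-call': P(aggressive) = 0.5·0.3473 / (0.5·0.3473 + 0.65·0.6527) ≈ 0.2904
After 'fold-or-call': P(aggressive) = 0.5·0.2904 / (0.5·0.2904 + 0.65·0.7096) ≈ 0.2394

0.2394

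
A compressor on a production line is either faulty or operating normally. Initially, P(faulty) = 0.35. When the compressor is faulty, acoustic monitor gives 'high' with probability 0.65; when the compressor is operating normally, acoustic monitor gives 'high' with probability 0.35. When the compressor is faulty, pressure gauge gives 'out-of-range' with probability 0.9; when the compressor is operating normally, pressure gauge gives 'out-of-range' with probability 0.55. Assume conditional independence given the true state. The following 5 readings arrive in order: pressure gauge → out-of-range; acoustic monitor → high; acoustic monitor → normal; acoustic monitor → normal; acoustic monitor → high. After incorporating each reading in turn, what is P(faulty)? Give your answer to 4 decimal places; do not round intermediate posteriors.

After pressure gauge='out-of-range': P(faulty) = 0.9·0.3500 / (0.9·0.3500 + 0.55·0.6500) ≈ 0.4684
After acoustic monitor='high': P(faulty) = 0.65·0.4684 / (0.65·0.4684 + 0.35·0.5316) ≈ 0.6207
After acoustic monitor='normal': P(faulty) = 0.35·0.6207 / (0.35·0.6207 + 0.65·0.3793) ≈ 0.4684
After acoustic monitor='normal': P(faulty) = 0.35·0.4684 / (0.35·0.4684 + 0.65·0.5316) ≈ 0.3218
After acoustic monitor='high': P(faulty) = 0.65·0.3218 / (0.65·0.3218 + 0.35·0.6782) ≈ 0.4684

0.4684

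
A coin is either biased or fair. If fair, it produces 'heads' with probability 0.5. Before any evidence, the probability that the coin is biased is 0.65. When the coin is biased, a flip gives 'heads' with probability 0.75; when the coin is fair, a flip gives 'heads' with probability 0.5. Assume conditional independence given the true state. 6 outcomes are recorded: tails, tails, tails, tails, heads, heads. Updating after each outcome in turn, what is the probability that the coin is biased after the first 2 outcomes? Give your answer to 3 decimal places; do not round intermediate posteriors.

After 'tails': P(biased) = 0.25·0.6500 / (0.25·0.6500 + 0.5·0.3500) ≈ 0.4815
After 'tails': P(biased) = 0.25·0.4815 / (0.25·0.4815 + 0.5·0.5185) ≈ 0.3171

0.317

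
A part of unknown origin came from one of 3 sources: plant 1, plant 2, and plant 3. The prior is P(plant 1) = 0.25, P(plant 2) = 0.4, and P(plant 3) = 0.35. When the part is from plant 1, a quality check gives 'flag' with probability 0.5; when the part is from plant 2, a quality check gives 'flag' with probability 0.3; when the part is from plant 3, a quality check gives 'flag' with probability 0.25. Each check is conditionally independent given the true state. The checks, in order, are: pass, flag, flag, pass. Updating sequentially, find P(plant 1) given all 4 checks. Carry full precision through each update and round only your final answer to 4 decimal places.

After 'pass': normaliser = 0.5·0.2500 + 0.7·0.4000 + 0.75·0.3500; P(plant 1) ≈ 0.1873, P(plant 2) ≈ 0.4195, P(plant 3) ≈ 0.3933
After 'flag': normaliser = 0.5·0.1873 + 0.3·0.4195 + 0.25·0.3933; P(plant 1) ≈ 0.2946, P(plant 2) ≈ 0.3960, P(plant 3) ≈ 0.3094
After 'flag': normaliser = 0.5·0.2946 + 0.3·0.3960 + 0.25·0.3094; P(plant 1) ≈ 0.4289, P(plant 2) ≈ 0.3459, P(plant 3) ≈ 0.2252
After 'pass': normaliser = 0.5·0.4289 + 0.7·0.3459 + 0.75·0.2252; P(plant 1) ≈ 0.3429, P(plant 2) ≈ 0.3871, P(plant 3) ≈ 0.2700

0.3429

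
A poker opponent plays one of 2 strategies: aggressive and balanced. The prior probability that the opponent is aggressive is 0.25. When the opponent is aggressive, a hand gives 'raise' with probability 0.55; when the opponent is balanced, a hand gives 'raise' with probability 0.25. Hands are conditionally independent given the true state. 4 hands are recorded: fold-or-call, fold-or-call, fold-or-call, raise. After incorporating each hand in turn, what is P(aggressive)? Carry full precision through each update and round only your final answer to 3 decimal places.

Apply Bayes' rule sequentially, carrying P(aggressive) forward.
After 'fold-or-call': P(aggressive) = 0.45·0.2500 / (0.45·0.2500 + 0.75·0.7500) ≈ 0.1667
After 'fold-or-call': P(aggressive) = 0.45·0.1667 / (0.45·0.1667 + 0.75·0.8333) ≈ 0.1071
After 'fold-or-call': P(aggressive) = 0.45·0.1071 / (0.45·0.1071 + 0.75·0.8929) ≈ 0.0672
After 'raise': P(aggressive) = 0.55·0.0672 / (0.55·0.0672 + 0.25·0.9328) ≈ 0.1367

0.137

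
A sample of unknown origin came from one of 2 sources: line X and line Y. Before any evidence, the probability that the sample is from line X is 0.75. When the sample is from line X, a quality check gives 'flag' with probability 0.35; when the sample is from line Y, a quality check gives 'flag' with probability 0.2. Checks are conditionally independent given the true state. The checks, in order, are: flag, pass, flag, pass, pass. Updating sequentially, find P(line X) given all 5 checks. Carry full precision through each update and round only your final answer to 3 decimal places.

Apply Bayes' rule sequentially, carrying P(line X) forward.
After 'flag': P(line X) = 0.35·0.7500 / (0.35·0.7500 + 0.2·0.2500) ≈ 0.8400
After 'pass': P(line X) = 0.65·0.8400 / (0.65·0.8400 + 0.8·0.1600) ≈ 0.8101
After 'flag': P(line X) = 0.35·0.8101 / (0.35·0.8101 + 0.2·0.1899) ≈ 0.8819
After 'pass': P(line X) = 0.65·0.8819 / (0.65·0.8819 + 0.8·0.1181) ≈ 0.8585
After 'pass': P(line X) = 0.65·0.8585 / (0.65·0.8585 + 0.8·0.1415) ≈ 0.8313

0.831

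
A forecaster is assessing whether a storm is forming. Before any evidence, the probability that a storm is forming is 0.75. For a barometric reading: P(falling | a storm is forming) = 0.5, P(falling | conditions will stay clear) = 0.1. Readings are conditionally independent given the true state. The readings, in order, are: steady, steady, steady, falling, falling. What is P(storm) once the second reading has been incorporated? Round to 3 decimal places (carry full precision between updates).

0.481

After 'steady': P(storm) = 0.5·0.7500 / (0.5·0.7500 + 0.9·0.2500) ≈ 0.6250
After 'steady': P(storm) = 0.5·0.6250 / (0.5·0.6250 + 0.9·0.3750) ≈ 0.4808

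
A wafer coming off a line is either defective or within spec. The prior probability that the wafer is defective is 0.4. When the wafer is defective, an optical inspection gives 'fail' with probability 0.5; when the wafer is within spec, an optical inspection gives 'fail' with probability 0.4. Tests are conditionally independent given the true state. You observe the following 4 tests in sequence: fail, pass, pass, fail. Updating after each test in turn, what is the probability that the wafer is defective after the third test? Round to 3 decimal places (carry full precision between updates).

After 'fail': P(defective) = 0.5·0.4000 / (0.5·0.4000 + 0.4·0.6000) ≈ 0.4545
After 'pass': P(defective) = 0.5·0.4545 / (0.5·0.4545 + 0.6·0.5455) ≈ 0.4098
After 'pass': P(defective) = 0.5·0.4098 / (0.5·0.4098 + 0.6·0.5902) ≈ 0.3666

0.367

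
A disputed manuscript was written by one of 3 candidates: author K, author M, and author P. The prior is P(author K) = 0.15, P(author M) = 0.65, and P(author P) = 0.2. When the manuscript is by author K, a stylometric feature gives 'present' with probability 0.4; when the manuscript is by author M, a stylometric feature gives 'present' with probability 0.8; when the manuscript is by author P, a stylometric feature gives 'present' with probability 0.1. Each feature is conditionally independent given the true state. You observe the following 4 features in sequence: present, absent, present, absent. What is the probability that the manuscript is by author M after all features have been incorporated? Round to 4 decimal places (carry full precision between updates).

After 'present': normaliser = 0.4·0.1500 + 0.8·0.6500 + 0.1·0.2000; P(author K) ≈ 0.1000, P(author M) ≈ 0.8667, P(author P) ≈ 0.0333
After 'absent': normaliser = 0.6·0.1000 + 0.2·0.8667 + 0.9·0.0333; P(author K) ≈ 0.2278, P(author M) ≈ 0.6582, P(author P) ≈ 0.1139
After 'present': normaliser = 0.4·0.2278 + 0.8·0.6582 + 0.1·0.1139; P(author K) ≈ 0.1449, P(author M) ≈ 0.8370, P(author P) ≈ 0.0181
After 'absent': normaliser = 0.6·0.1449 + 0.2·0.8370 + 0.9·0.0181; P(author K) ≈ 0.3212, P(author M) ≈ 0.6186, P(author P) ≈ 0.0602

0.6186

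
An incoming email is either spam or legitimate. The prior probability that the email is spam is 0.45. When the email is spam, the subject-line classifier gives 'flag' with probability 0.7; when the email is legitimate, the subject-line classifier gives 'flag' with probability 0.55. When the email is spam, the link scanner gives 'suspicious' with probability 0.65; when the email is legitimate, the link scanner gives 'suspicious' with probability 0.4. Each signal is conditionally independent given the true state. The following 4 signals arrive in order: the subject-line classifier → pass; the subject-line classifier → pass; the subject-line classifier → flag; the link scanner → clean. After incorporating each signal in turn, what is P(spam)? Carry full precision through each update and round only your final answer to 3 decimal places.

After the subject-line classifier='pass': P(spam) = 0.3·0.4500 / (0.3·0.4500 + 0.45·0.5500) ≈ 0.3529
After the subject-line classifier='pass': P(spam) = 0.3·0.3529 / (0.3·0.3529 + 0.45·0.6471) ≈ 0.2667
After the subject-line classifier='flag': P(spam) = 0.7·0.2667 / (0.7·0.2667 + 0.55·0.7333) ≈ 0.3164
After the link scanner='clean': P(spam) = 0.35·0.3164 / (0.35·0.3164 + 0.6·0.6836) ≈ 0.2126

0.213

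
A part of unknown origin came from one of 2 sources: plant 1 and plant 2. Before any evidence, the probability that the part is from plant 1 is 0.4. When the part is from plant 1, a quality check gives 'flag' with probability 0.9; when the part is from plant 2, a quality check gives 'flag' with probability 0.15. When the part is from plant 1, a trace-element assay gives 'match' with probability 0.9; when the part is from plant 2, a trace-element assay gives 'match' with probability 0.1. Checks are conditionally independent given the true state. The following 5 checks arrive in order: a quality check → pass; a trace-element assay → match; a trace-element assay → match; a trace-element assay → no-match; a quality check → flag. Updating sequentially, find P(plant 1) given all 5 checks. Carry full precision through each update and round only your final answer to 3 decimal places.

After a quality check='pass': P(plant 1) = 0.1·0.4000 / (0.1·0.4000 + 0.85·0.6000) ≈ 0.0727
After a trace-element assay='match': P(plant 1) = 0.9·0.0727 / (0.9·0.0727 + 0.1·0.9273) ≈ 0.4138
After a trace-element assay='match': P(plant 1) = 0.9·0.4138 / (0.9·0.4138 + 0.1·0.5862) ≈ 0.8640
After a trace-element assay='no-match': P(plant 1) = 0.1·0.8640 / (0.1·0.8640 + 0.9·0.1360) ≈ 0.4138
After a quality check='flag': P(plant 1) = 0.9·0.4138 / (0.9·0.4138 + 0.15·0.5862) ≈ 0.8090

0.809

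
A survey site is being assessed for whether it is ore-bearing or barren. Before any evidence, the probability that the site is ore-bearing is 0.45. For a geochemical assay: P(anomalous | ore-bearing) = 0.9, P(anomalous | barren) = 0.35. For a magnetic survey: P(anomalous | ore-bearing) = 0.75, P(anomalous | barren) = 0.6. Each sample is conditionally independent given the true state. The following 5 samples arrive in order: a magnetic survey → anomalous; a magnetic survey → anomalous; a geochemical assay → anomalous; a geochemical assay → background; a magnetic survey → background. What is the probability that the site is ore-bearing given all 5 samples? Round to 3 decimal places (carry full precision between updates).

0.240

After a magnetic survey='anomalous': P(ore) = 0.75·0.4500 / (0.75·0.4500 + 0.6·0.5500) ≈ 0.5056
After a magnetic survey='anomalous': P(ore) = 0.75·0.5056 / (0.75·0.5056 + 0.6·0.4944) ≈ 0.5611
After a geochemical assay='anomalous': P(ore) = 0.9·0.5611 / (0.9·0.5611 + 0.35·0.4389) ≈ 0.7668
After a geochemical assay='background': P(ore) = 0.1·0.7668 / (0.1·0.7668 + 0.65·0.2332) ≈ 0.3359
After a magnetic survey='background': P(ore) = 0.25·0.3359 / (0.25·0.3359 + 0.4·0.6641) ≈ 0.2402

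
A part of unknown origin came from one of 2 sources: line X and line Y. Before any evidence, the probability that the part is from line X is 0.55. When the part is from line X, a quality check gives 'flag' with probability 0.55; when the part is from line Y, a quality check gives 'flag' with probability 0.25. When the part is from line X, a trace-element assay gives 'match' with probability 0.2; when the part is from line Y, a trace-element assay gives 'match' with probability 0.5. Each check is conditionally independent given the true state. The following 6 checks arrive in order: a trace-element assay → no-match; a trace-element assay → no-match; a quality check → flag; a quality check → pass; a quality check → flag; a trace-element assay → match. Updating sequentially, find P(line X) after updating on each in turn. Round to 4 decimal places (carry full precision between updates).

0.7842

After a trace-element assay='no-match': P(line X) = 0.8·0.5500 / (0.8·0.5500 + 0.5·0.4500) ≈ 0.6617
After a trace-element assay='no-match': P(line X) = 0.8·0.6617 / (0.8·0.6617 + 0.5·0.3383) ≈ 0.7578
After a quality check='flag': P(line X) = 0.55·0.7578 / (0.55·0.7578 + 0.25·0.2422) ≈ 0.8732
After a quality check='pass': P(line X) = 0.45·0.8732 / (0.45·0.8732 + 0.75·0.1268) ≈ 0.8051
After a quality check='flag': P(line X) = 0.55·0.8051 / (0.55·0.8051 + 0.25·0.1949) ≈ 0.9009
After a trace-element assay='match': P(line X) = 0.2·0.9009 / (0.2·0.9009 + 0.5·0.0991) ≈ 0.7842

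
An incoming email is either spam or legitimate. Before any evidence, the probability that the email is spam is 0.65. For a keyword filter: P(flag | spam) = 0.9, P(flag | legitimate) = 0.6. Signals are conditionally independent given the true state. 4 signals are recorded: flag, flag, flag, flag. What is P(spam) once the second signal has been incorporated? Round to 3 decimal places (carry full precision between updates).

0.807

After 'flag': P(spam) = 0.9·0.6500 / (0.9·0.6500 + 0.6·0.3500) ≈ 0.7358
After 'flag': P(spam) = 0.9·0.7358 / (0.9·0.7358 + 0.6·0.2642) ≈ 0.8069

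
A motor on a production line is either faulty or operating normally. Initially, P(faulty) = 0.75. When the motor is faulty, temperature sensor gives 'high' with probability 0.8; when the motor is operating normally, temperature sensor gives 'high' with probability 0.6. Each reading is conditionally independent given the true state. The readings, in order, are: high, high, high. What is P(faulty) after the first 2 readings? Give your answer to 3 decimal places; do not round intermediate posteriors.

Apply Bayes' rule sequentially, carrying P(faulty) forward.
After 'high': P(faulty) = 0.8·0.7500 / (0.8·0.7500 + 0.6·0.2500) ≈ 0.8000
After 'high': P(faulty) = 0.8·0.8000 / (0.8·0.8000 + 0.6·0.2000) ≈ 0.8421

0.842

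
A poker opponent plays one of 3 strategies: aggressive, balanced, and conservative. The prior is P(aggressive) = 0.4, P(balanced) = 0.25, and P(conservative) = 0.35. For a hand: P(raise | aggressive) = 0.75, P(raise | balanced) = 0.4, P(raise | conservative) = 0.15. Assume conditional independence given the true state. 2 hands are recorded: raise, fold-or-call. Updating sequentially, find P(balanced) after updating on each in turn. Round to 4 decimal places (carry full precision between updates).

0.3340

Each posterior becomes the prior for the next update.
After 'raise': normaliser = 0.75·0.4000 + 0.4·0.2500 + 0.15·0.3500; P(aggressive) ≈ 0.6630, P(balanced) ≈ 0.2210, P(conservative) ≈ 0.1160
After 'fold-or-call': normaliser = 0.25·0.6630 + 0.6·0.2210 + 0.85·0.1160; P(aggressive) ≈ 0.4175, P(balanced) ≈ 0.3340, P(conservative) ≈ 0.2484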